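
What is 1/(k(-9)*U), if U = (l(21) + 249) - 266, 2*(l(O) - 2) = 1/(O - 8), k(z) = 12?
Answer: -13/2334 ≈ -0.0055698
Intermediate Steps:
l(O) = 2 + 1/(2*(-8 + O)) (l(O) = 2 + 1/(2*(O - 8)) = 2 + 1/(2*(-8 + O)))
U = -389/26 (U = ((-31 + 4*21)/(2*(-8 + 21)) + 249) - 266 = ((½)*(-31 + 84)/13 + 249) - 266 = ((½)*(1/13)*53 + 249) - 266 = (53/26 + 249) - 266 = 6527/26 - 266 = -389/26 ≈ -14.962)
1/(k(-9)*U) = 1/(12*(-389/26)) = 1/(-2334/13) = -13/2334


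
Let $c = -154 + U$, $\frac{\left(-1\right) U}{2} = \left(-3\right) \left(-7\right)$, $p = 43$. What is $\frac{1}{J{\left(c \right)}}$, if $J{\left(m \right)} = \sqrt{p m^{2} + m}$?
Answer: $\frac{\sqrt{3}}{2226} \approx 0.0007781$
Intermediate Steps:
$U = -42$ ($U = - 2 \left(\left(-3\right) \left(-7\right)\right) = \left(-2\right) 21 = -42$)
$c = -196$ ($c = -154 - 42 = -196$)
$J{\left(m \right)} = \sqrt{m + 43 m^{2}}$ ($J{\left(m \right)} = \sqrt{43 m^{2} + m} = \sqrt{m + 43 m^{2}}$)
$\frac{1}{J{\left(c \right)}} = \frac{1}{\sqrt{- 196 \left(1 + 43 \left(-196\right)\right)}} = \frac{1}{\sqrt{- 196 \left(1 - 8428\right)}} = \frac{1}{\sqrt{\left(-196\right) \left(-8427\right)}} = \frac{1}{\sqrt{1651692}} = \frac{1}{742 \sqrt{3}} = \frac{\sqrt{3}}{2226}$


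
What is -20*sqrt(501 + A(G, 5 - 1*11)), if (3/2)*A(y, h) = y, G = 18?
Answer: -60*sqrt(57) ≈ -452.99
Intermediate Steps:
A(y, h) = 2*y/3
-20*sqrt(501 + A(G, 5 - 1*11)) = -20*sqrt(501 + (2/3)*18) = -20*sqrt(501 + 12) = -60*sqrt(57)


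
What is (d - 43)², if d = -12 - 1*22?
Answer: 5929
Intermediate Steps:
d = -34 (d = -12 - 22 = -34)
(d - 43)² = (-34 - 43)² = (-77)² = 5929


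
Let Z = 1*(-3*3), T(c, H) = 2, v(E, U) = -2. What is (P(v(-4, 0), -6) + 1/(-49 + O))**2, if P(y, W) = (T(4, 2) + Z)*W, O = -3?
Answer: 4765489/2704 ≈ 1762.4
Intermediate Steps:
Z = -9 (Z = 1*(-9) = -9)
P(y, W) = -7*W (P(y, W) = (2 - 9)*W = -7*W)
(P(v(-4, 0), -6) + 1/(-49 + O))**2 = (-7*(-6) + 1/(-49 - 3))**2 = (42 + 1/(-52))**2 = (42 - 1/52)**2 = (2183/52)**2 = 4765489/2704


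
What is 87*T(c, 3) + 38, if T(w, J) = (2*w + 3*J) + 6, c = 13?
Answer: 3605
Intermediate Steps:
T(w, J) = 6 + 2*w + 3*J
87*T(c, 3) + 38 = 87*(6 + 2*13 + 3*3) + 38 = 87*(6 + 26 + 9) + 38 = 87*41 + 38 = 3567 + 38 = 3605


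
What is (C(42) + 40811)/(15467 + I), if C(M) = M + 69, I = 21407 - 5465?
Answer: 5846/4487 ≈ 1.3029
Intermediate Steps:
I = 15942
C(M) = 69 + M
(C(42) + 40811)/(15467 + I) = ((69 + 42) + 40811)/(15467 + 15942) = (111 + 40811)/31409 = 40922*(1/31409) = 5846/4487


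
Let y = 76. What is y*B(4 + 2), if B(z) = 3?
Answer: 228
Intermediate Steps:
y*B(4 + 2) = 76*3 = 228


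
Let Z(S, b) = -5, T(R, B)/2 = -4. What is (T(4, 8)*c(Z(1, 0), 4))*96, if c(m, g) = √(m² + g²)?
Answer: -768*√41 ≈ -4917.6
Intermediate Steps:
T(R, B) = -8 (T(R, B) = 2*(-4) = -8)
c(m, g) = √(g² + m²)
(T(4, 8)*c(Z(1, 0), 4))*96 = -8*√(4² + (-5)²)*96 = -8*√(16 + 25)*96 = -8*√41*96 = -768*√41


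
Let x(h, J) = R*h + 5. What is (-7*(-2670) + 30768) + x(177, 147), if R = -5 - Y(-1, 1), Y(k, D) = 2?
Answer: 48224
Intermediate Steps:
R = -7 (R = -5 - 1*2 = -5 - 2 = -7)
x(h, J) = 5 - 7*h (x(h, J) = -7*h + 5 = 5 - 7*h)
(-7*(-2670) + 30768) + x(177, 147) = (-7*(-2670) + 30768) + (5 - 7*177) = (18690 + 30768) + (5 - 1239) = 49458 - 1234 = 48224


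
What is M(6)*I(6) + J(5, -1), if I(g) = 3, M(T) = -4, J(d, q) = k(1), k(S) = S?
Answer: -11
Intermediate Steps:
J(d, q) = 1
M(6)*I(6) + J(5, -1) = -4*3 + 1 = -12 + 1 = -11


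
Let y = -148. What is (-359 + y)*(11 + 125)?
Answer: -68952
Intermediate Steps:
(-359 + y)*(11 + 125) = (-359 - 148)*(11 + 125) = -507*136 = -68952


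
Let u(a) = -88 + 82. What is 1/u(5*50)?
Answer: -1/6 ≈ -0.16667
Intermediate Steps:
u(a) = -6
1/u(5*50) = 1/(-6) = -1/6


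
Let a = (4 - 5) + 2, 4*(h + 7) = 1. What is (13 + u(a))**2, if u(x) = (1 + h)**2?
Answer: 543169/256 ≈ 2121.8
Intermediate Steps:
h = -27/4 (h = -7 + (1/4)*1 = -7 + 1/4 = -27/4 ≈ -6.7500)
a = 1 (a = -1 + 2 = 1)
u(x) = 529/16 (u(x) = (1 - 27/4)**2 = (-23/4)**2 = 529/16)
(13 + u(a))**2 = (13 + 529/16)**2 = (737/16)**2 = 543169/256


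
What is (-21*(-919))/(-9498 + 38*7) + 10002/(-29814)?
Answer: -111286475/45873808 ≈ -2.4259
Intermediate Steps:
(-21*(-919))/(-9498 + 38*7) + 10002/(-29814) = 19299/(-9498 + 266) + 10002*(-1/29814) = 19299/(-9232) - 1667/4969 = 19299*(-1/9232) - 1667/4969 = -19299/9232 - 1667/4969 = -111286475/45873808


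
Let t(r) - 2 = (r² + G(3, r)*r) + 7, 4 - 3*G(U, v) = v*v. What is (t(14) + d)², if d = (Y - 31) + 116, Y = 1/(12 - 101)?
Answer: 2908984225/7921 ≈ 3.6725e+5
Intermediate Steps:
G(U, v) = 4/3 - v²/3 (G(U, v) = 4/3 - v*v/3 = 4/3 - v²/3)
Y = -1/89 (Y = 1/(-89) = -1/89 ≈ -0.011236)
d = 7564/89 (d = (-1/89 - 31) + 116 = -2760/89 + 116 = 7564/89 ≈ 84.989)
t(r) = 9 + r² + r*(4/3 - r²/3) (t(r) = 2 + ((r² + (4/3 - r²/3)*r) + 7) = 2 + ((r² + r*(4/3 - r²/3)) + 7) = 2 + (7 + r² + r*(4/3 - r²/3)) = 9 + r² + r*(4/3 - r²/3))
(t(14) + d)² = ((9 + 14² - ⅓*14*(-4 + 14²)) + 7564/89)² = ((9 + 196 - ⅓*14*(-4 + 196)) + 7564/89)² = ((9 + 196 - ⅓*14*192) + 7564/89)² = ((9 + 196 - 896) + 7564/89)² = (-691 + 7564/89)² = (-53935/89)² = 2908984225/7921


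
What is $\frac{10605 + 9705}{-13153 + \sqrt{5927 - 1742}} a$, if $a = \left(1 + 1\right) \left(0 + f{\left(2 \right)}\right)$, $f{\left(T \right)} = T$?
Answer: $- \frac{133568715}{21624653} - \frac{30465 \sqrt{465}}{21624653} \approx -6.2071$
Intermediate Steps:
$a = 4$ ($a = \left(1 + 1\right) \left(0 + 2\right) = 2 \cdot 2 = 4$)
$\frac{10605 + 9705}{-13153 + \sqrt{5927 - 1742}} a = \frac{10605 + 9705}{-13153 + \sqrt{5927 - 1742}} \cdot 4 = \frac{20310}{-13153 + \sqrt{4185}} \cdot 4 = \frac{20310}{-13153 + 3 \sqrt{465}} \cdot 4 = \frac{81240}{-13153 + 3 \sqrt{465}}$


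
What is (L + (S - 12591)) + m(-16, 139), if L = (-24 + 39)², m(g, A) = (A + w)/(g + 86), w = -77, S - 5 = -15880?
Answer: -988404/35 ≈ -28240.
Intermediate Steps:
S = -15875 (S = 5 - 15880 = -15875)
m(g, A) = (-77 + A)/(86 + g) (m(g, A) = (A - 77)/(g + 86) = (-77 + A)/(86 + g))
L = 225 (L = 15² = 225)
(L + (S - 12591)) + m(-16, 139) = (225 + (-15875 - 12591)) + (-77 + 139)/(86 - 16) = (225 - 28466) + 62/70 = -28241 + (1/70)*62 = -28241 + 31/35 = -988404/35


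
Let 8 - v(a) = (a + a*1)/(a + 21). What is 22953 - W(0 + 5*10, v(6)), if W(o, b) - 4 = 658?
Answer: 22291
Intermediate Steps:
v(a) = 8 - 2*a/(21 + a) (v(a) = 8 - (a + a*1)/(a + 21) = 8 - (a + a)/(21 + a) = 8 - 2*a/(21 + a))
W(o, b) = 662 (W(o, b) = 4 + 658 = 662)
22953 - W(0 + 5*10, v(6)) = 22953 - 1*662 = 22953 - 662 = 22291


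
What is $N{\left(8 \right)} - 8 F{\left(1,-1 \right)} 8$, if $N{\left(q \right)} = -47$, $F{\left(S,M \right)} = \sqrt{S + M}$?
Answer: $-47$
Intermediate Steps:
$F{\left(S,M \right)} = \sqrt{M + S}$
$N{\left(8 \right)} - 8 F{\left(1,-1 \right)} 8 = -47 - 8 \sqrt{-1 + 1} \cdot 8 = -47 - 8 \sqrt{0} \cdot 8 = -47 - 8 \cdot 0 \cdot 8 = -47 - 0 \cdot 8 = -47 - 0 = -47 + 0 = -47$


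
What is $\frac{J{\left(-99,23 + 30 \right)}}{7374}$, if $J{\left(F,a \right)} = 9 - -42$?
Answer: $\frac{17}{2458} \approx 0.0069162$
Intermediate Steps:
$J{\left(F,a \right)} = 51$ ($J{\left(F,a \right)} = 9 + 42 = 51$)
$\frac{J{\left(-99,23 + 30 \right)}}{7374} = \frac{51}{7374} = 51 \cdot \frac{1}{7374} = \frac{17}{2458}$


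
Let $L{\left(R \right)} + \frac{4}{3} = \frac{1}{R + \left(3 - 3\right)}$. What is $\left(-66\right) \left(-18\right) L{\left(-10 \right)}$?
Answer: $- \frac{8514}{5} \approx -1702.8$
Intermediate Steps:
$L{\left(R \right)} = - \frac{4}{3} + \frac{1}{R}$ ($L{\left(R \right)} = - \frac{4}{3} + \frac{1}{R + \left(3 - 3\right)} = - \frac{4}{3} + \frac{1}{R + 0} = - \frac{4}{3} + \frac{1}{R}$)
$\left(-66\right) \left(-18\right) L{\left(-10 \right)} = \left(-66\right) \left(-18\right) \left(- \frac{4}{3} + \frac{1}{-10}\right) = 1188 \left(- \frac{4}{3} - \frac{1}{10}\right) = 1188 \left(- \frac{43}{30}\right) = - \frac{8514}{5}$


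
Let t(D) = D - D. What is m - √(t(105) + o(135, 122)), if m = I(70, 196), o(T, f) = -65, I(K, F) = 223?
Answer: 223 - I*√65 ≈ 223.0 - 8.0623*I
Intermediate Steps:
t(D) = 0
m = 223
m - √(t(105) + o(135, 122)) = 223 - √(0 - 65) = 223 - √(-65) = 223 - I*√65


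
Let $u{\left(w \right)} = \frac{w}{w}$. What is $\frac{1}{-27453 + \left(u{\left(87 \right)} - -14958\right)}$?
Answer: $- \frac{1}{12494} \approx -8.0038 \cdot 10^{-5}$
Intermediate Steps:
$u{\left(w \right)} = 1$
$\frac{1}{-27453 + \left(u{\left(87 \right)} - -14958\right)} = \frac{1}{-27453 + \left(1 - -14958\right)} = \frac{1}{-27453 + \left(1 + 14958\right)} = \frac{1}{-27453 + 14959} = \frac{1}{-12494} = - \frac{1}{12494}$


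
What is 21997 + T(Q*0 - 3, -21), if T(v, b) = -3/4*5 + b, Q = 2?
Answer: 87889/4 ≈ 21972.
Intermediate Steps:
T(v, b) = -15/4 + b (T(v, b) = -3*1/4*5 + b = -3/4*5 + b = -15/4 + b)
21997 + T(Q*0 - 3, -21) = 21997 + (-15/4 - 21) = 21997 - 99/4 = 87889/4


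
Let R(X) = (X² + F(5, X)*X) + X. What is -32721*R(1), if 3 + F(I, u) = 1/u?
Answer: 0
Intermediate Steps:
F(I, u) = -3 + 1/u
R(X) = X + X² + X*(-3 + 1/X) (R(X) = (X² + (-3 + 1/X)*X) + X = (X² + X*(-3 + 1/X)) + X = X + X² + X*(-3 + 1/X))
-32721*R(1) = -32721*(1 + 1*(-2 + 1)) = -32721*(1 + 1*(-1)) = -32721*(1 - 1) = -32721*0 = 0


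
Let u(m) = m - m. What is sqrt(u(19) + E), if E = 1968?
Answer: 4*sqrt(123) ≈ 44.362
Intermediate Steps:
u(m) = 0
sqrt(u(19) + E) = sqrt(0 + 1968) = sqrt(1968) = 4*sqrt(123)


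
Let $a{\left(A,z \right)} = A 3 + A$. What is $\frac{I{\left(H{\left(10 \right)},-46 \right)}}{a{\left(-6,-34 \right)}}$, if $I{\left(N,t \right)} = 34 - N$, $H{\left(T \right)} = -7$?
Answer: $- \frac{41}{24} \approx -1.7083$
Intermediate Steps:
$a{\left(A,z \right)} = 4 A$ ($a{\left(A,z \right)} = 3 A + A = 4 A$)
$\frac{I{\left(H{\left(10 \right)},-46 \right)}}{a{\left(-6,-34 \right)}} = \frac{34 - -7}{4 \left(-6\right)} = \frac{34 + 7}{-24} = 41 \left(- \frac{1}{24}\right) = - \frac{41}{24}$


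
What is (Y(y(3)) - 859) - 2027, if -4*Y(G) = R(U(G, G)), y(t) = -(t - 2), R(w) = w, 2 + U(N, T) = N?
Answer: -11541/4 ≈ -2885.3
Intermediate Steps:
U(N, T) = -2 + N
y(t) = 2 - t (y(t) = -(-2 + t) = 2 - t)
Y(G) = ½ - G/4 (Y(G) = -(-2 + G)/4 = ½ - G/4)
(Y(y(3)) - 859) - 2027 = ((½ - (2 - 1*3)/4) - 859) - 2027 = ((½ - (2 - 3)/4) - 859) - 2027 = ((½ - ¼*(-1)) - 859) - 2027 = ((½ + ¼) - 859) - 2027 = (¾ - 859) - 2027 = -3433/4 - 2027 = -11541/4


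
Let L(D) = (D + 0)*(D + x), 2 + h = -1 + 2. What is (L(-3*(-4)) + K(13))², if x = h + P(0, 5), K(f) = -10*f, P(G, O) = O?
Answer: 3844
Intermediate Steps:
h = -1 (h = -2 + (-1 + 2) = -2 + 1 = -1)
x = 4 (x = -1 + 5 = 4)
L(D) = D*(4 + D) (L(D) = (D + 0)*(D + 4) = D*(4 + D))
(L(-3*(-4)) + K(13))² = ((-3*(-4))*(4 - 3*(-4)) - 10*13)² = (12*(4 + 12) - 130)² = (12*16 - 130)² = (192 - 130)² = 62² = 3844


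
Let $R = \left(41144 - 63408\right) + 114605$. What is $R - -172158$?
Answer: $264499$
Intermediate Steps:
$R = 92341$ ($R = -22264 + 114605 = 92341$)
$R - -172158 = 92341 - -172158 = 92341 + 172158 = 264499$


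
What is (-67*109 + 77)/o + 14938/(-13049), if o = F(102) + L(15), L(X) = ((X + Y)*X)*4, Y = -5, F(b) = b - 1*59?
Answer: -103897208/8390507 ≈ -12.383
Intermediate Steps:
F(b) = -59 + b (F(b) = b - 59 = -59 + b)
L(X) = 4*X*(-5 + X) (L(X) = ((X - 5)*X)*4 = ((-5 + X)*X)*4 = (X*(-5 + X))*4 = 4*X*(-5 + X))
o = 643 (o = (-59 + 102) + 4*15*(-5 + 15) = 43 + 4*15*10 = 43 + 600 = 643)
(-67*109 + 77)/o + 14938/(-13049) = (-67*109 + 77)/643 + 14938/(-13049) = (-7303 + 77)*(1/643) + 14938*(-1/13049) = -7226*1/643 - 14938/13049 = -7226/643 - 14938/13049 = -103897208/8390507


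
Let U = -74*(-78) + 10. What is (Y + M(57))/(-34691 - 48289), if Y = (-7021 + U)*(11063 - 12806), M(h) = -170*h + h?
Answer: -179162/6915 ≈ -25.909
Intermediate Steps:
M(h) = -169*h
U = 5782 (U = 5772 + 10 = 5782)
Y = 2159577 (Y = (-7021 + 5782)*(11063 - 12806) = -1239*(-1743) = 2159577)
(Y + M(57))/(-34691 - 48289) = (2159577 - 169*57)/(-34691 - 48289) = (2159577 - 9633)/(-82980) = 2149944*(-1/82980) = -179162/6915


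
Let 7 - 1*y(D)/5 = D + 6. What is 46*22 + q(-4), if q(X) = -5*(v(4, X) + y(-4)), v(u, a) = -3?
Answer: 902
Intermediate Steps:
y(D) = 5 - 5*D (y(D) = 35 - 5*(D + 6) = 35 - 5*(6 + D) = 35 + (-30 - 5*D) = 5 - 5*D)
q(X) = -110 (q(X) = -5*(-3 + (5 - 5*(-4))) = -5*(-3 + (5 + 20)) = -5*(-3 + 25) = -5*22 = -110)
46*22 + q(-4) = 46*22 - 110 = 1012 - 110 = 902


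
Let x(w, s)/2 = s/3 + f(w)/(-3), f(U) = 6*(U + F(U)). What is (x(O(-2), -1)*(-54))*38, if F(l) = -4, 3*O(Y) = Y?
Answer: -36936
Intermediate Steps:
O(Y) = Y/3
f(U) = -24 + 6*U (f(U) = 6*(U - 4) = 6*(-4 + U) = -24 + 6*U)
x(w, s) = 16 - 4*w + 2*s/3 (x(w, s) = 2*(s/3 + (-24 + 6*w)/(-3)) = 2*(s*(1/3) + (-24 + 6*w)*(-1/3)) = 2*(s/3 + (8 - 2*w)) = 2*(8 - 2*w + s/3) = 16 - 4*w + 2*s/3)
(x(O(-2), -1)*(-54))*38 = ((16 - 4*(-2)/3 + (2/3)*(-1))*(-54))*38 = ((16 - 4*(-2/3) - 2/3)*(-54))*38 = ((16 + 8/3 - 2/3)*(-54))*38 = (18*(-54))*38 = -972*38 = -36936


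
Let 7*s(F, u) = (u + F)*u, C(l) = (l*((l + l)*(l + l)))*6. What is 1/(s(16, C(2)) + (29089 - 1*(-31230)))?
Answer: 7/462169 ≈ 1.5146e-5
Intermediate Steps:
C(l) = 24*l³ (C(l) = (l*((2*l)*(2*l)))*6 = (l*(4*l²))*6 = (4*l³)*6 = 24*l³)
s(F, u) = u*(F + u)/7 (s(F, u) = ((u + F)*u)/7 = ((F + u)*u)/7 = (u*(F + u))/7 = u*(F + u)/7)
1/(s(16, C(2)) + (29089 - 1*(-31230))) = 1/((24*2³)*(16 + 24*2³)/7 + (29089 - 1*(-31230))) = 1/((24*8)*(16 + 24*8)/7 + (29089 + 31230)) = 1/((⅐)*192*(16 + 192) + 60319) = 1/((⅐)*192*208 + 60319) = 1/(39936/7 + 60319) = 1/(462169/7) = 7/462169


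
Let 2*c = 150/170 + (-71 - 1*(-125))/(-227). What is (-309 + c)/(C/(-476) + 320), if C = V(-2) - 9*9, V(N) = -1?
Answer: -16676625/17297627 ≈ -0.96410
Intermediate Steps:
C = -82 (C = -1 - 9*9 = -1 - 81 = -82)
c = 2487/7718 (c = (150/170 + (-71 - 1*(-125))/(-227))/2 = (150*(1/170) + (-71 + 125)*(-1/227))/2 = (15/17 + 54*(-1/227))/2 = (15/17 - 54/227)/2 = (½)*(2487/3859) = 2487/7718 ≈ 0.32223)
(-309 + c)/(C/(-476) + 320) = (-309 + 2487/7718)/(-82/(-476) + 320) = -2382375/(7718*(-82*(-1/476) + 320)) = -2382375/(7718*(41/238 + 320)) = -2382375/(7718*76201/238) = -2382375/7718*238/76201 = -16676625/17297627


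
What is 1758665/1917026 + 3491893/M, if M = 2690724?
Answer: 5713065896839/2579093933412 ≈ 2.2151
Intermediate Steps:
1758665/1917026 + 3491893/M = 1758665/1917026 + 3491893/2690724 = 5713065896839/2579093933412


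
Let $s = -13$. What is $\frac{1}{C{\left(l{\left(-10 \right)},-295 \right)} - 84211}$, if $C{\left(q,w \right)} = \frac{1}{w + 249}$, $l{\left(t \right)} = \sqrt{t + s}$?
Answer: $- \frac{46}{3873707} \approx -1.1875 \cdot 10^{-5}$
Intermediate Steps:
$l{\left(t \right)} = \sqrt{-13 + t}$ ($l{\left(t \right)} = \sqrt{t - 13} = \sqrt{-13 + t}$)
$C{\left(q,w \right)} = \frac{1}{249 + w}$
$\frac{1}{C{\left(l{\left(-10 \right)},-295 \right)} - 84211} = \frac{1}{\frac{1}{249 - 295} - 84211} = \frac{1}{\frac{1}{-46} - 84211} = \frac{1}{- \frac{1}{46} - 84211} = \frac{1}{- \frac{3873707}{46}} = - \frac{46}{3873707}$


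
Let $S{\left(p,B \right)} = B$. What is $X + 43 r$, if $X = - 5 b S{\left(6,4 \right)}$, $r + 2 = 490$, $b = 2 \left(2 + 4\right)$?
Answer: $20744$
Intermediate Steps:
$b = 12$ ($b = 2 \cdot 6 = 12$)
$r = 488$ ($r = -2 + 490 = 488$)
$X = -240$ ($X = \left(-5\right) 12 \cdot 4 = \left(-60\right) 4 = -240$)
$X + 43 r = -240 + 43 \cdot 488 = -240 + 20984 = 20744$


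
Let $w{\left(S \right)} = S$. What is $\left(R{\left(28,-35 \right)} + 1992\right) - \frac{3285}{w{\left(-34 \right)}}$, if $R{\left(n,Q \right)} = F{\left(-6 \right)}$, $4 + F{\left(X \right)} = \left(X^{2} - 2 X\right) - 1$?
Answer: $\frac{72475}{34} \approx 2131.6$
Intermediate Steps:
$F{\left(X \right)} = -5 + X^{2} - 2 X$ ($F{\left(X \right)} = -4 - \left(1 - X^{2} + 2 X\right) = -5 + X^{2} - 2 X$)
$R{\left(n,Q \right)} = 43$ ($R{\left(n,Q \right)} = -5 + \left(-6\right)^{2} - -12 = -5 + 36 + 12 = 43$)
$\left(R{\left(28,-35 \right)} + 1992\right) - \frac{3285}{w{\left(-34 \right)}} = \left(43 + 1992\right) - \frac{3285}{-34} = 2035 - - \frac{3285}{34} = 2035 + \frac{3285}{34} = \frac{72475}{34}$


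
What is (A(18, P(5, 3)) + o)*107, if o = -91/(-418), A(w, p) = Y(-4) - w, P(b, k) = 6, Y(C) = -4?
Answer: -974235/418 ≈ -2330.7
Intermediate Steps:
A(w, p) = -4 - w
o = 91/418 (o = -91*(-1/418) = 91/418 ≈ 0.21770)
(A(18, P(5, 3)) + o)*107 = ((-4 - 1*18) + 91/418)*107 = ((-4 - 18) + 91/418)*107 = (-22 + 91/418)*107 = -9105/418*107 = -974235/418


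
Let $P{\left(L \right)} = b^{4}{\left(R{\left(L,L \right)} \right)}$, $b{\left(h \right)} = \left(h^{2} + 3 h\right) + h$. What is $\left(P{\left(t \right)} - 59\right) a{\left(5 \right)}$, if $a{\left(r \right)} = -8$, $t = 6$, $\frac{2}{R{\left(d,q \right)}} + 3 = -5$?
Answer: $\frac{3815999}{8192} \approx 465.82$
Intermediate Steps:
$R{\left(d,q \right)} = - \frac{1}{4}$ ($R{\left(d,q \right)} = \frac{2}{-3 - 5} = \frac{2}{-8} = 2 \left(- \frac{1}{8}\right) = - \frac{1}{4}$)
$b{\left(h \right)} = h^{2} + 4 h$
$P{\left(L \right)} = \frac{50625}{65536}$ ($P{\left(L \right)} = \left(- \frac{4 - \frac{1}{4}}{4}\right)^{4} = \left(\left(- \frac{1}{4}\right) \frac{15}{4}\right)^{4} = \left(- \frac{15}{16}\right)^{4} = \frac{50625}{65536}$)
$\left(P{\left(t \right)} - 59\right) a{\left(5 \right)} = \left(\frac{50625}{65536} - 59\right) \left(-8\right) = \left(- \frac{3815999}{65536}\right) \left(-8\right) = \frac{3815999}{8192}$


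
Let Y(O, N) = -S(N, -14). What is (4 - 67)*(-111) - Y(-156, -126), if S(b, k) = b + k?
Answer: 6853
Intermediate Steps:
Y(O, N) = 14 - N (Y(O, N) = -(N - 14) = -(-14 + N) = 14 - N)
(4 - 67)*(-111) - Y(-156, -126) = (4 - 67)*(-111) - (14 - 1*(-126)) = -63*(-111) - (14 + 126) = 6993 - 1*140 = 6993 - 140 = 6853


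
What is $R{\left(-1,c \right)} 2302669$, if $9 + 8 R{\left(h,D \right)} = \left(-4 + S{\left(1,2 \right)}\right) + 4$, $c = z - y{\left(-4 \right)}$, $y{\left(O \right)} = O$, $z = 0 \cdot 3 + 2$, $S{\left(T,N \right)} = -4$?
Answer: $- \frac{29934697}{8} \approx -3.7418 \cdot 10^{6}$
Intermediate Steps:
$z = 2$ ($z = 0 + 2 = 2$)
$c = 6$ ($c = 2 - -4 = 2 + 4 = 6$)
$R{\left(h,D \right)} = - \frac{13}{8}$ ($R{\left(h,D \right)} = - \frac{9}{8} + \frac{\left(-4 - 4\right) + 4}{8} = - \frac{9}{8} + \frac{-8 + 4}{8} = - \frac{9}{8} + \frac{1}{8} \left(-4\right) = - \frac{9}{8} - \frac{1}{2} = - \frac{13}{8}$)
$R{\left(-1,c \right)} 2302669 = \left(- \frac{13}{8}\right) 2302669 = - \frac{29934697}{8}$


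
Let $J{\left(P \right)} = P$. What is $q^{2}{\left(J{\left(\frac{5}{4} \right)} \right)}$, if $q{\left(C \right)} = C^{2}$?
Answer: $\frac{625}{256} \approx 2.4414$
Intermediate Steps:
$q^{2}{\left(J{\left(\frac{5}{4} \right)} \right)} = \left(\left(\frac{5}{4}\right)^{2}\right)^{2} = \left(\frac{25}{16}\right)^{2} = \frac{625}{256}$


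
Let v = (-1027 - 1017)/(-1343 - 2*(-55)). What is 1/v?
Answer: 1233/2044 ≈ 0.60323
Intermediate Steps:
v = 2044/1233 (v = -2044/(-1343 + 110) = -2044/(-1233) = -2044*(-1/1233) = 2044/1233 ≈ 1.6577)
1/v = 1/(2044/1233) = 1233/2044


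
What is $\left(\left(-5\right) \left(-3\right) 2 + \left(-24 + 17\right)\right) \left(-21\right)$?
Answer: $-483$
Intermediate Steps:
$\left(\left(-5\right) \left(-3\right) 2 + \left(-24 + 17\right)\right) \left(-21\right) = \left(15 \cdot 2 - 7\right) \left(-21\right) = \left(30 - 7\right) \left(-21\right) = 23 \left(-21\right) = -483$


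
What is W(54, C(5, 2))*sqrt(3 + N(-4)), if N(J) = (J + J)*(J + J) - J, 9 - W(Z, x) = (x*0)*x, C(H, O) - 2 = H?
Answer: 9*sqrt(71) ≈ 75.835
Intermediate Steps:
C(H, O) = 2 + H
W(Z, x) = 9 (W(Z, x) = 9 - x*0*x = 9 - 0*x = 9 - 1*0 = 9 + 0 = 9)
N(J) = -J + 4*J**2 (N(J) = (2*J)*(2*J) - J = 4*J**2 - J = -J + 4*J**2)
W(54, C(5, 2))*sqrt(3 + N(-4)) = 9*sqrt(3 - 4*(-1 + 4*(-4))) = 9*sqrt(3 - 4*(-1 - 16)) = 9*sqrt(3 - 4*(-17)) = 9*sqrt(3 + 68) = 9*sqrt(71)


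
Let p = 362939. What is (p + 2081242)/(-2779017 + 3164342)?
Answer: 2444181/385325 ≈ 6.3432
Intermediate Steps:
(p + 2081242)/(-2779017 + 3164342) = (362939 + 2081242)/(-2779017 + 3164342) = 2444181/385325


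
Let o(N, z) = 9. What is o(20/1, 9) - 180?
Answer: -171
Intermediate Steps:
o(20/1, 9) - 180 = 9 - 180 = -171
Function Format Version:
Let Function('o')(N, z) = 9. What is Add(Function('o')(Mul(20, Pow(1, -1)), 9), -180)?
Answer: -171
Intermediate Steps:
Add(Function('o')(Mul(20, Pow(1, -1)), 9), -180) = Add(9, -180) = -171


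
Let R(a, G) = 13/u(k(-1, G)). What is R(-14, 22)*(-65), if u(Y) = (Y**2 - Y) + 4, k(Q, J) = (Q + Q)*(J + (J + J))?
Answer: -169/3512 ≈ -0.048121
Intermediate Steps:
k(Q, J) = 6*J*Q (k(Q, J) = (2*Q)*(J + 2*J) = (2*Q)*(3*J) = 6*J*Q)
u(Y) = 4 + Y**2 - Y
R(a, G) = 13/(4 + 6*G + 36*G**2) (R(a, G) = 13/(4 + (6*G*(-1))**2 - 6*G*(-1)) = 13/(4 + (-6*G)**2 - (-6)*G) = 13/(4 + 36*G**2 + 6*G) = 13/(4 + 6*G + 36*G**2))
R(-14, 22)*(-65) = (13/(2*(2 + 3*22 + 18*22**2)))*(-65) = (13/(2*(2 + 66 + 18*484)))*(-65) = (13/(2*(2 + 66 + 8712)))*(-65) = ((13/2)/8780)*(-65) = ((13/2)*(1/8780))*(-65) = (13/17560)*(-65) = -169/3512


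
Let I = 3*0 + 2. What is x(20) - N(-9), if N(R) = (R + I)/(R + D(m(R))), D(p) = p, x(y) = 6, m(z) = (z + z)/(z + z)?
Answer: 41/8 ≈ 5.1250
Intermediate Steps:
m(z) = 1 (m(z) = (2*z)/((2*z)) = (2*z)*(1/(2*z)) = 1)
I = 2 (I = 0 + 2 = 2)
N(R) = (2 + R)/(1 + R) (N(R) = (R + 2)/(R + 1) = (2 + R)/(1 + R))
x(20) - N(-9) = 6 - (2 - 9)/(1 - 9) = 6 - (-7)/(-8) = 6 - (-1)*(-7)/8 = 6 - 1*7/8 = 6 - 7/8 = 41/8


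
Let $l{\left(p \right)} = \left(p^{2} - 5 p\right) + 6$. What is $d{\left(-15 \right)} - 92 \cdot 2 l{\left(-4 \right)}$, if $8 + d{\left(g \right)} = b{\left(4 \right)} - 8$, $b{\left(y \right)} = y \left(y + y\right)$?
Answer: $-7712$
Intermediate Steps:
$b{\left(y \right)} = 2 y^{2}$ ($b{\left(y \right)} = y 2 y = 2 y^{2}$)
$l{\left(p \right)} = 6 + p^{2} - 5 p$
$d{\left(g \right)} = 16$ ($d{\left(g \right)} = -8 + \left(2 \cdot 4^{2} - 8\right) = -8 + \left(2 \cdot 16 - 8\right) = -8 + \left(32 - 8\right) = -8 + 24 = 16$)
$d{\left(-15 \right)} - 92 \cdot 2 l{\left(-4 \right)} = 16 - 92 \cdot 2 \left(6 + \left(-4\right)^{2} - -20\right) = 16 - 92 \cdot 2 \left(6 + 16 + 20\right) = 16 - 92 \cdot 2 \cdot 42 = 16 - 7728 = -7712$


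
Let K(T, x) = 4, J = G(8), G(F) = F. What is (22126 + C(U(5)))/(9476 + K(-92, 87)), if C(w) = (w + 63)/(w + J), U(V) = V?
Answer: 47951/20540 ≈ 2.3345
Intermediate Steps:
J = 8
C(w) = (63 + w)/(8 + w) (C(w) = (w + 63)/(w + 8) = (63 + w)/(8 + w))
(22126 + C(U(5)))/(9476 + K(-92, 87)) = (22126 + (63 + 5)/(8 + 5))/(9476 + 4) = (22126 + 68/13)/9480 = (22126 + (1/13)*68)*(1/9480) = (22126 + 68/13)*(1/9480) = (287706/13)*(1/9480) = 47951/20540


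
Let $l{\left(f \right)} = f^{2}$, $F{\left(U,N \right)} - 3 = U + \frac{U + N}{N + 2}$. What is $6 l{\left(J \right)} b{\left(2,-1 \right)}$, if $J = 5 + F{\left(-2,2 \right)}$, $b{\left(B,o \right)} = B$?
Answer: $432$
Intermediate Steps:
$F{\left(U,N \right)} = 3 + U + \frac{N + U}{2 + N}$ ($F{\left(U,N \right)} = 3 + \left(U + \frac{U + N}{N + 2}\right) = 3 + \left(U + \frac{N + U}{2 + N}\right) = 3 + U + \frac{N + U}{2 + N}$)
$J = 6$ ($J = 5 + \frac{6 + 3 \left(-2\right) + 4 \cdot 2 + 2 \left(-2\right)}{2 + 2} = 5 + \frac{6 - 6 + 8 - 4}{4} = 5 + \frac{1}{4} \cdot 4 = 5 + 1 = 6$)
$6 l{\left(J \right)} b{\left(2,-1 \right)} = 6 \cdot 6^{2} \cdot 2 = 6 \cdot 36 \cdot 2 = 216 \cdot 2 = 432$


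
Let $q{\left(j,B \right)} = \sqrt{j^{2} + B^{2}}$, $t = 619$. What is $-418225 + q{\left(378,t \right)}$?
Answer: $-418225 + \sqrt{526045} \approx -4.175 \cdot 10^{5}$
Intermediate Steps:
$q{\left(j,B \right)} = \sqrt{B^{2} + j^{2}}$
$-418225 + q{\left(378,t \right)} = -418225 + \sqrt{619^{2} + 378^{2}} = -418225 + \sqrt{383161 + 142884} = -418225 + \sqrt{526045}$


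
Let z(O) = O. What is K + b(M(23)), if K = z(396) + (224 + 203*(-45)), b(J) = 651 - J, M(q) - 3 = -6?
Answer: -7861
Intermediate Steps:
M(q) = -3 (M(q) = 3 - 6 = -3)
K = -8515 (K = 396 + (224 + 203*(-45)) = 396 + (224 - 9135) = 396 - 8911 = -8515)
K + b(M(23)) = -8515 + (651 - 1*(-3)) = -8515 + (651 + 3) = -8515 + 654 = -7861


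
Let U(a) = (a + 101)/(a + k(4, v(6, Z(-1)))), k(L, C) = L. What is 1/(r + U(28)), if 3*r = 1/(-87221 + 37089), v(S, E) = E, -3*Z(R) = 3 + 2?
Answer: 1203168/4850263 ≈ 0.24806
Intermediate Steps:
Z(R) = -5/3 (Z(R) = -(3 + 2)/3 = -⅓*5 = -5/3)
r = -1/150396 (r = 1/(3*(-87221 + 37089)) = (⅓)/(-50132) = (⅓)*(-1/50132) = -1/150396 ≈ -6.6491e-6)
U(a) = (101 + a)/(4 + a) (U(a) = (a + 101)/(a + 4) = (101 + a)/(4 + a))
1/(r + U(28)) = 1/(-1/150396 + (101 + 28)/(4 + 28)) = 1/(-1/150396 + 129/32) = 1/(4850263/1203168) = 1203168/4850263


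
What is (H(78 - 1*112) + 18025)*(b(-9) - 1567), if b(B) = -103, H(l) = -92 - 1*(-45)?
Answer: -30023260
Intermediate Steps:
H(l) = -47 (H(l) = -92 + 45 = -47)
(H(78 - 1*112) + 18025)*(b(-9) - 1567) = (-47 + 18025)*(-103 - 1567) = 17978*(-1670) = -30023260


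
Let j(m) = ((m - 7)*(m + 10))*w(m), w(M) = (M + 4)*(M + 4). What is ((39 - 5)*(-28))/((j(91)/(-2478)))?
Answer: 28084/911525 ≈ 0.030810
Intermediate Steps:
w(M) = (4 + M)² (w(M) = (4 + M)*(4 + M) = (4 + M)²)
j(m) = (4 + m)²*(-7 + m)*(10 + m) (j(m) = ((m - 7)*(m + 10))*(4 + m)² = ((-7 + m)*(10 + m))*(4 + m)² = (4 + m)²*(-7 + m)*(10 + m))
((39 - 5)*(-28))/((j(91)/(-2478))) = ((39 - 5)*(-28))/((((4 + 91)²*(-70 + 91² + 3*91))/(-2478))) = (34*(-28))/(((95²*(-70 + 8281 + 273))*(-1/2478))) = -952/((9025*8484)*(-1/2478)) = -952/(76568100*(-1/2478)) = -952/(-1823050/59) = -952*(-59/1823050) = 28084/911525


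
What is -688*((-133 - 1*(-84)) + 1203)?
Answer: -793952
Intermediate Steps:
-688*((-133 - 1*(-84)) + 1203) = -688*((-133 + 84) + 1203) = -688*(-49 + 1203) = -688*1154 = -793952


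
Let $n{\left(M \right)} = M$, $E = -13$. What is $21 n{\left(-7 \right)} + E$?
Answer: $-160$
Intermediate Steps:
$21 n{\left(-7 \right)} + E = 21 \left(-7\right) - 13 = -147 - 13 = -160$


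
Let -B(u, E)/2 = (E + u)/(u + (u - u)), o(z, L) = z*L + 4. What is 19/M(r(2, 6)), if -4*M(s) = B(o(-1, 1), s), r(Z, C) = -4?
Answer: -114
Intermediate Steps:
o(z, L) = 4 + L*z (o(z, L) = L*z + 4 = 4 + L*z)
B(u, E) = -2*(E + u)/u (B(u, E) = -2*(E + u)/(u + (u - u)) = -2*(E + u)/(u + 0) = -2*(E + u)/u)
M(s) = ½ + s/6 (M(s) = -(-2 - 2*s/(4 + 1*(-1)))/4 = -(-2 - 2*s/(4 - 1))/4 = -(-2 - 2*s/3)/4 = ½ + s/6)
19/M(r(2, 6)) = 19/(½ + (⅙)*(-4)) = 19/(½ - ⅔) = 19/(-⅙) = 19*(-6) = -114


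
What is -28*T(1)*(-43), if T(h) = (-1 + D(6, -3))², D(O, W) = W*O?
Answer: 434644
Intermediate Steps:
D(O, W) = O*W
T(h) = 361 (T(h) = (-1 + 6*(-3))² = (-1 - 18)² = (-19)² = 361)
-28*T(1)*(-43) = -28*361*(-43) = -10108*(-43) = 434644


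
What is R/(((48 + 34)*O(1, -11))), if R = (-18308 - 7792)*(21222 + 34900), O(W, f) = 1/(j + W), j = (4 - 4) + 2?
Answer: -2197176300/41 ≈ -5.3590e+7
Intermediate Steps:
j = 2 (j = 0 + 2 = 2)
O(W, f) = 1/(2 + W)
R = -1464784200 (R = -26100*56122 = -1464784200)
R/(((48 + 34)*O(1, -11))) = -1464784200*(2 + 1)/(48 + 34) = -1464784200/(82/3) = -1464784200/(82*(1/3)) = -1464784200/82/3 = -1464784200*3/82 = -2197176300/41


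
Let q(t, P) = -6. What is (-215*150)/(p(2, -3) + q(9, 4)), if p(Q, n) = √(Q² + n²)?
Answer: 193500/23 + 32250*√13/23 ≈ 13469.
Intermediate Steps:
(-215*150)/(p(2, -3) + q(9, 4)) = (-215*150)/(√(2² + (-3)²) - 6) = -32250/(√(4 + 9) - 6) = -32250/(√13 - 6) = -32250/(-6 + √13)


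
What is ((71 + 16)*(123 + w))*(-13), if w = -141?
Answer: 20358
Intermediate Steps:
((71 + 16)*(123 + w))*(-13) = ((71 + 16)*(123 - 141))*(-13) = (87*(-18))*(-13) = -1566*(-13) = 20358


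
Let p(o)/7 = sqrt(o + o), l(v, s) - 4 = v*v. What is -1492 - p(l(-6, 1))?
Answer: -1492 - 28*sqrt(5) ≈ -1554.6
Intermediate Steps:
l(v, s) = 4 + v**2 (l(v, s) = 4 + v*v = 4 + v**2)
p(o) = 7*sqrt(2)*sqrt(o) (p(o) = 7*sqrt(o + o) = 7*sqrt(2*o) = 7*(sqrt(2)*sqrt(o)) = 7*sqrt(2)*sqrt(o))
-1492 - p(l(-6, 1)) = -1492 - 7*sqrt(2)*sqrt(4 + (-6)**2) = -1492 - 7*sqrt(2)*sqrt(4 + 36) = -1492 - 7*sqrt(2)*sqrt(40) = -1492 - 7*sqrt(2)*2*sqrt(10) = -1492 - 28*sqrt(5)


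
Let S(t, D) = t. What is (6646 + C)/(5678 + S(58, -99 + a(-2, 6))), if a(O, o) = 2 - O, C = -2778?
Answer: 967/1434 ≈ 0.67434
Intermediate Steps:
(6646 + C)/(5678 + S(58, -99 + a(-2, 6))) = (6646 - 2778)/(5678 + 58) = 3868/5736 = 3868*(1/5736) = 967/1434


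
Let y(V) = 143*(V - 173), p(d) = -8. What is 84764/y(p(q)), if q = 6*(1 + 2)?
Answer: -84764/25883 ≈ -3.2749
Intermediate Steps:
q = 18 (q = 6*3 = 18)
y(V) = -24739 + 143*V (y(V) = 143*(-173 + V) = -24739 + 143*V)
84764/y(p(q)) = 84764/(-24739 + 143*(-8)) = 84764/(-24739 - 1144) = 84764/(-25883) = 84764*(-1/25883) = -84764/25883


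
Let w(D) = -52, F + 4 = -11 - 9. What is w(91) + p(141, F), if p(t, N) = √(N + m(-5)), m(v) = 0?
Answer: -52 + 2*I*√6 ≈ -52.0 + 4.899*I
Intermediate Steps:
F = -24 (F = -4 + (-11 - 9) = -4 - 20 = -24)
p(t, N) = √N (p(t, N) = √(N + 0) = √N)
w(91) + p(141, F) = -52 + √(-24) = -52 + 2*I*√6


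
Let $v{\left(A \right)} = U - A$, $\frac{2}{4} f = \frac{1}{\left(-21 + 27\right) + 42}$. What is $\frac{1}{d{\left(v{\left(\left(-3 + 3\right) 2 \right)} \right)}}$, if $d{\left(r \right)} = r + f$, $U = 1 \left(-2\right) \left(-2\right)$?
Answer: $\frac{24}{97} \approx 0.24742$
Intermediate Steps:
$U = 4$ ($U = \left(-2\right) \left(-2\right) = 4$)
$f = \frac{1}{24}$ ($f = \frac{2}{\left(-21 + 27\right) + 42} = \frac{2}{6 + 42} = \frac{2}{48} = 2 \cdot \frac{1}{48} = \frac{1}{24} \approx 0.041667$)
$v{\left(A \right)} = 4 - A$
$d{\left(r \right)} = \frac{1}{24} + r$ ($d{\left(r \right)} = r + \frac{1}{24} = \frac{1}{24} + r$)
$\frac{1}{d{\left(v{\left(\left(-3 + 3\right) 2 \right)} \right)}} = \frac{1}{\frac{1}{24} + \left(4 - \left(-3 + 3\right) 2\right)} = \frac{1}{\frac{1}{24} + \left(4 - 0 \cdot 2\right)} = \frac{1}{\frac{1}{24} + \left(4 - 0\right)} = \frac{1}{\frac{1}{24} + \left(4 + 0\right)} = \frac{1}{\frac{1}{24} + 4} = \frac{1}{\frac{97}{24}} = \frac{24}{97}$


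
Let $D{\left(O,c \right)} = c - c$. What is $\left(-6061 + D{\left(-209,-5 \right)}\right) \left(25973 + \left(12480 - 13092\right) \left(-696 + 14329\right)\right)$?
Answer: $50411900803$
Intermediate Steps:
$D{\left(O,c \right)} = 0$
$\left(-6061 + D{\left(-209,-5 \right)}\right) \left(25973 + \left(12480 - 13092\right) \left(-696 + 14329\right)\right) = \left(-6061 + 0\right) \left(25973 + \left(12480 - 13092\right) \left(-696 + 14329\right)\right) = - 6061 \left(25973 - 8343396\right) = \left(-6061\right) \left(-8317423\right) = 50411900803$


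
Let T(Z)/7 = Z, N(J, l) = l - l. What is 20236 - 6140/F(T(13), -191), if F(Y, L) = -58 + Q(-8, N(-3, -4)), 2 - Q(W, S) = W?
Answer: 244367/12 ≈ 20364.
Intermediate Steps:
N(J, l) = 0
T(Z) = 7*Z
Q(W, S) = 2 - W
F(Y, L) = -48 (F(Y, L) = -58 + (2 - 1*(-8)) = -58 + (2 + 8) = -58 + 10 = -48)
20236 - 6140/F(T(13), -191) = 20236 - 6140/(-48) = 20236 - 6140*(-1)/48 = 20236 - 1*(-1535/12) = 20236 + 1535/12 = 244367/12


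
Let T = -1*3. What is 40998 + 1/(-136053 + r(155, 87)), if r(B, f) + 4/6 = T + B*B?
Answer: 13779222807/336095 ≈ 40998.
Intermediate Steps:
T = -3
r(B, f) = -11/3 + B² (r(B, f) = -⅔ + (-3 + B*B) = -⅔ + (-3 + B²) = -11/3 + B²)
40998 + 1/(-136053 + r(155, 87)) = 40998 + 1/(-136053 + (-11/3 + 155²)) = 40998 + 1/(-136053 + (-11/3 + 24025)) = 40998 + 1/(-136053 + 72064/3) = 40998 + 1/(-336095/3) = 40998 - 3/336095 = 13779222807/336095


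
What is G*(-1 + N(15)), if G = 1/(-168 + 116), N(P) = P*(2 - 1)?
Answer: -7/26 ≈ -0.26923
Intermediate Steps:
N(P) = P (N(P) = P*1 = P)
G = -1/52 (G = 1/(-52) = -1/52 ≈ -0.019231)
G*(-1 + N(15)) = -(-1 + 15)/52 = -1/52*14 = -7/26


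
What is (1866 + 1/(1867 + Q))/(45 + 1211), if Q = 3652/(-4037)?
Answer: 1277943529/860180392 ≈ 1.4857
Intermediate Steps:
Q = -332/367 (Q = 3652*(-1/4037) = -332/367 ≈ -0.90463)
(1866 + 1/(1867 + Q))/(45 + 1211) = (1866 + 1/(1867 - 332/367))/(45 + 1211) = (1866 + 1/(684857/367))/1256 = (1866 + 367/684857)*(1/1256) = (1277943529/684857)*(1/1256) = 1277943529/860180392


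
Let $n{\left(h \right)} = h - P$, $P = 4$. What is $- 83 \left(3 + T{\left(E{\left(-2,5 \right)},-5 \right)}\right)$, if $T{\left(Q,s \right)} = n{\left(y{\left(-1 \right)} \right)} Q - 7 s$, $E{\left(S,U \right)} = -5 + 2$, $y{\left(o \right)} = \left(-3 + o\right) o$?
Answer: $-3154$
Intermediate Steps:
$y{\left(o \right)} = o \left(-3 + o\right)$
$n{\left(h \right)} = -4 + h$ ($n{\left(h \right)} = h - 4 = -4 + h$)
$E{\left(S,U \right)} = -3$
$T{\left(Q,s \right)} = - 7 s$ ($T{\left(Q,s \right)} = \left(-4 - \left(-3 - 1\right)\right) Q - 7 s = \left(-4 - -4\right) Q - 7 s = \left(-4 + 4\right) Q - 7 s = 0 Q - 7 s = 0 - 7 s = - 7 s$)
$- 83 \left(3 + T{\left(E{\left(-2,5 \right)},-5 \right)}\right) = - 83 \left(3 - -35\right) = - 83 \left(3 + 35\right) = \left(-83\right) 38 = -3154$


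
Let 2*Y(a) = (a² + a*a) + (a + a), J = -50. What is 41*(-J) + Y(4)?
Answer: 2070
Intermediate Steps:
Y(a) = a + a² (Y(a) = ((a² + a*a) + (a + a))/2 = ((a² + a²) + 2*a)/2 = (2*a² + 2*a)/2 = (2*a + 2*a²)/2 = a + a²)
41*(-J) + Y(4) = 41*(-1*(-50)) + 4*(1 + 4) = 41*50 + 4*5 = 2050 + 20 = 2070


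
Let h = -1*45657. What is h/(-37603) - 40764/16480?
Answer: -195105333/154924360 ≈ -1.2594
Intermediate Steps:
h = -45657
h/(-37603) - 40764/16480 = -45657/(-37603) - 40764/16480 = -45657*(-1/37603) - 40764*1/16480 = 45657/37603 - 10191/4120 = -195105333/154924360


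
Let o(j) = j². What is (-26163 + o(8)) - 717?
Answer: -26816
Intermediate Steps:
(-26163 + o(8)) - 717 = (-26163 + 8²) - 717 = (-26163 + 64) - 717 = -26099 - 717 = -26816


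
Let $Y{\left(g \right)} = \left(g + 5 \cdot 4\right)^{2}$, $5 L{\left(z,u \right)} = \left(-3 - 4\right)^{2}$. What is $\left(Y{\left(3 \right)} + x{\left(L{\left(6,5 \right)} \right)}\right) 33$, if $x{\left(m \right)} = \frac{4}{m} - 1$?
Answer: $\frac{854436}{49} \approx 17437.0$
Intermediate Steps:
$L{\left(z,u \right)} = \frac{49}{5}$ ($L{\left(z,u \right)} = \frac{\left(-3 - 4\right)^{2}}{5} = \frac{\left(-7\right)^{2}}{5} = \frac{1}{5} \cdot 49 = \frac{49}{5}$)
$x{\left(m \right)} = -1 + \frac{4}{m}$
$Y{\left(g \right)} = \left(20 + g\right)^{2}$ ($Y{\left(g \right)} = \left(g + 20\right)^{2} = \left(20 + g\right)^{2}$)
$\left(Y{\left(3 \right)} + x{\left(L{\left(6,5 \right)} \right)}\right) 33 = \left(\left(20 + 3\right)^{2} + \frac{4 - \frac{49}{5}}{\frac{49}{5}}\right) 33 = \left(23^{2} + \frac{5 \left(4 - \frac{49}{5}\right)}{49}\right) 33 = \left(529 + \frac{5}{49} \left(- \frac{29}{5}\right)\right) 33 = \left(529 - \frac{29}{49}\right) 33 = \frac{25892}{49} \cdot 33 = \frac{854436}{49}$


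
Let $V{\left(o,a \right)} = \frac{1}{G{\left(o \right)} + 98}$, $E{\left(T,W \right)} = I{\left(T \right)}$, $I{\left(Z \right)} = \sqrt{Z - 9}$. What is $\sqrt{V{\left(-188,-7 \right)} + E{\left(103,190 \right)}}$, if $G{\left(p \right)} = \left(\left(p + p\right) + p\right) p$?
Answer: $\frac{\sqrt{106130 + 11263576900 \sqrt{94}}}{106130} \approx 3.1137$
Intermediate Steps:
$I{\left(Z \right)} = \sqrt{-9 + Z}$
$E{\left(T,W \right)} = \sqrt{-9 + T}$
$G{\left(p \right)} = 3 p^{2}$ ($G{\left(p \right)} = \left(2 p + p\right) p = 3 p p = 3 p^{2}$)
$V{\left(o,a \right)} = \frac{1}{98 + 3 o^{2}}$ ($V{\left(o,a \right)} = \frac{1}{3 o^{2} + 98} = \frac{1}{98 + 3 o^{2}}$)
$\sqrt{V{\left(-188,-7 \right)} + E{\left(103,190 \right)}} = \sqrt{\frac{1}{98 + 3 \left(-188\right)^{2}} + \sqrt{-9 + 103}} = \sqrt{\frac{1}{98 + 3 \cdot 35344} + \sqrt{94}} = \sqrt{\frac{1}{98 + 106032} + \sqrt{94}} = \sqrt{\frac{1}{106130} + \sqrt{94}}$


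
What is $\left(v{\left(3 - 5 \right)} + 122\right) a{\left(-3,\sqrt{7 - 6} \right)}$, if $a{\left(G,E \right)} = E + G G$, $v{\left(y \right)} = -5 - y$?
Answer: $1190$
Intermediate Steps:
$a{\left(G,E \right)} = E + G^{2}$
$\left(v{\left(3 - 5 \right)} + 122\right) a{\left(-3,\sqrt{7 - 6} \right)} = \left(\left(-5 - \left(3 - 5\right)\right) + 122\right) \left(\sqrt{7 - 6} + \left(-3\right)^{2}\right) = \left(\left(-5 - -2\right) + 122\right) \left(\sqrt{1} + 9\right) = \left(\left(-5 + 2\right) + 122\right) \left(1 + 9\right) = \left(-3 + 122\right) 10 = 119 \cdot 10 = 1190$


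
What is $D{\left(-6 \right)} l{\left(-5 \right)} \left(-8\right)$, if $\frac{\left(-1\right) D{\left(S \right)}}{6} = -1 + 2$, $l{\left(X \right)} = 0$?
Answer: $0$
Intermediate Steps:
$D{\left(S \right)} = -6$ ($D{\left(S \right)} = - 6 \left(-1 + 2\right) = \left(-6\right) 1 = -6$)
$D{\left(-6 \right)} l{\left(-5 \right)} \left(-8\right) = \left(-6\right) 0 \left(-8\right) = 0 \left(-8\right) = 0$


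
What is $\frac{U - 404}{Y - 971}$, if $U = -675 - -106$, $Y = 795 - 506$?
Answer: $\frac{973}{682} \approx 1.4267$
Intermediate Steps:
$Y = 289$
$U = -569$ ($U = -675 + 106 = -569$)
$\frac{U - 404}{Y - 971} = \frac{-569 - 404}{289 - 971} = \frac{1}{-682} \left(-973\right) = \left(- \frac{1}{682}\right) \left(-973\right) = \frac{973}{682}$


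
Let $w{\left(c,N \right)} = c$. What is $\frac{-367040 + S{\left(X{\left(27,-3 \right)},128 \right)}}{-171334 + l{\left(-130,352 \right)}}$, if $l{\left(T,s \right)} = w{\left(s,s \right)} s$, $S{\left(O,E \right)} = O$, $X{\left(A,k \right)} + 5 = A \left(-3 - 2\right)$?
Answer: $\frac{36718}{4743} \approx 7.7415$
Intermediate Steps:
$X{\left(A,k \right)} = -5 - 5 A$ ($X{\left(A,k \right)} = -5 + A \left(-3 - 2\right) = -5 + A \left(-5\right) = -5 - 5 A$)
$l{\left(T,s \right)} = s^{2}$ ($l{\left(T,s \right)} = s s = s^{2}$)
$\frac{-367040 + S{\left(X{\left(27,-3 \right)},128 \right)}}{-171334 + l{\left(-130,352 \right)}} = \frac{-367040 - 140}{-171334 + 352^{2}} = \frac{-367040 - 140}{-171334 + 123904} = \frac{-367040 - 140}{-47430} = \left(-367180\right) \left(- \frac{1}{47430}\right) = \frac{36718}{4743}$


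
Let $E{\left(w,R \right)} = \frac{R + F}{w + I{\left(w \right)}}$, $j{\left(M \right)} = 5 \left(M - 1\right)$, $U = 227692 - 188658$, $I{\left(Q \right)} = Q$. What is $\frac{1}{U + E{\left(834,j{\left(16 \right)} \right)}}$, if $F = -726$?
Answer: $\frac{556}{21702687} \approx 2.5619 \cdot 10^{-5}$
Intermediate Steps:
$U = 39034$ ($U = 227692 - 188658 = 39034$)
$j{\left(M \right)} = -5 + 5 M$ ($j{\left(M \right)} = 5 \left(-1 + M\right) = -5 + 5 M$)
$E{\left(w,R \right)} = \frac{-726 + R}{2 w}$ ($E{\left(w,R \right)} = \frac{R - 726}{w + w} = \frac{-726 + R}{2 w}$)
$\frac{1}{U + E{\left(834,j{\left(16 \right)} \right)}} = \frac{1}{39034 + \frac{-726 + \left(-5 + 5 \cdot 16\right)}{2 \cdot 834}} = \frac{1}{39034 + \frac{1}{2} \cdot \frac{1}{834} \left(-726 + \left(-5 + 80\right)\right)} = \frac{1}{39034 + \frac{1}{2} \cdot \frac{1}{834} \left(-726 + 75\right)} = \frac{1}{39034 + \frac{1}{2} \cdot \frac{1}{834} \left(-651\right)} = \frac{1}{39034 - \frac{217}{556}} = \frac{1}{\frac{21702687}{556}} = \frac{556}{21702687}$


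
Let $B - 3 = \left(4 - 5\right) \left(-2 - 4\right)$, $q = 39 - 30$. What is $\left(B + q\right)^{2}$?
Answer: $324$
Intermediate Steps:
$q = 9$
$B = 9$ ($B = 3 + \left(4 - 5\right) \left(-2 - 4\right) = 3 - \left(-2 - 4\right) = 3 - -6 = 3 + 6 = 9$)
$\left(B + q\right)^{2} = \left(9 + 9\right)^{2} = 18^{2} = 324$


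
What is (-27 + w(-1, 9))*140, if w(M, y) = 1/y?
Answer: -33880/9 ≈ -3764.4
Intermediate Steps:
(-27 + w(-1, 9))*140 = (-27 + 1/9)*140 = -242/9*140 = -33880/9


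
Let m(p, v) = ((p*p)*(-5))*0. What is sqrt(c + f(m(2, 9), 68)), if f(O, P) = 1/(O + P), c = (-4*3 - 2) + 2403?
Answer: sqrt(2761701)/34 ≈ 48.878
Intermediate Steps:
m(p, v) = 0 (m(p, v) = (p**2*(-5))*0 = -5*p**2*0 = 0)
c = 2389 (c = (-12 - 2) + 2403 = -14 + 2403 = 2389)
sqrt(c + f(m(2, 9), 68)) = sqrt(2389 + 1/(0 + 68)) = sqrt(2389 + 1/68) = sqrt(162453/68) = sqrt(2761701)/34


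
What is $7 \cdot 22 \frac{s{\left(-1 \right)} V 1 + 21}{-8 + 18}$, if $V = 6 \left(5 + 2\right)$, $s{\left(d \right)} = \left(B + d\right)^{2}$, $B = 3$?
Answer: $\frac{14553}{5} \approx 2910.6$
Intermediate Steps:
$s{\left(d \right)} = \left(3 + d\right)^{2}$
$V = 42$ ($V = 6 \cdot 7 = 42$)
$7 \cdot 22 \frac{s{\left(-1 \right)} V 1 + 21}{-8 + 18} = 7 \cdot 22 \frac{\left(3 - 1\right)^{2} \cdot 42 \cdot 1 + 21}{-8 + 18} = 154 \frac{2^{2} \cdot 42 \cdot 1 + 21}{10} = 154 \left(4 \cdot 42 \cdot 1 + 21\right) \frac{1}{10} = 154 \left(168 \cdot 1 + 21\right) \frac{1}{10} = 154 \left(168 + 21\right) \frac{1}{10} = 154 \cdot 189 \cdot \frac{1}{10} = 154 \cdot \frac{189}{10} = \frac{14553}{5}$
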